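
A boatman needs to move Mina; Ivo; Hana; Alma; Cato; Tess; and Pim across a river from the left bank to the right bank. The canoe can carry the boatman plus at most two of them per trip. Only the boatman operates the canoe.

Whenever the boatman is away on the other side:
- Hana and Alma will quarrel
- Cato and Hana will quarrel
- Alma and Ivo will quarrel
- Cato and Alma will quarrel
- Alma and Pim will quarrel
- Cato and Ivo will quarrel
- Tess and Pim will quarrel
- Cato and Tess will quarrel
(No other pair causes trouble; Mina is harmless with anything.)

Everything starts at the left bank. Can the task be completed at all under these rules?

Whatever the first load, the items left behind include a forbidden pair without the boatman. No opening move is safe, so no plan exists.

No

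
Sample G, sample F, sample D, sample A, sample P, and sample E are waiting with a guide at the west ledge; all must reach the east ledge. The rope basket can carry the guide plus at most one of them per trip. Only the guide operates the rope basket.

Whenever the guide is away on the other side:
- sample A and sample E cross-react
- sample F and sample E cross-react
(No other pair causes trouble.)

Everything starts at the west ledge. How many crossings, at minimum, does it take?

13

Counting alone: the guide can take at most 1 across per trip to the east ledge, so moving all 6 needs at least 6 loaded trips out, with a return between consecutive ones — at least 11 crossings.
The safety rule pushes this higher. Following every safe sequence of crossings, the most of the 6 that can be at the east ledge as the rope basket arrives there on crossing 11 is 5 — never all 6.
So no plan with fewer than 13 crossings exists, and this one achieves 13:
1. Guide goes to the east ledge with sample E.  [the west ledge: sample A, sample D, sample F, sample G, sample P | the east ledge: sample E]
2. Guide goes back to the west ledge alone.  [the west ledge: sample A, sample D, sample F, sample G, sample P | the east ledge: sample E]
3. Guide goes to the east ledge with sample G.  [the west ledge: sample A, sample D, sample F, sample P | the east ledge: sample E, sample G]
4. Guide goes back to the west ledge alone.  [the west ledge: sample A, sample D, sample F, sample P | the east ledge: sample E, sample G]
5. Guide goes to the east ledge with sample F.  [the west ledge: sample A, sample D, sample P | the east ledge: sample E, sample F, sample G]
6. Guide goes back to the west ledge with sample E.  [the west ledge: sample A, sample D, sample E, sample P | the east ledge: sample F, sample G]
7. Guide goes to the east ledge with sample A.  [the west ledge: sample D, sample E, sample P | the east ledge: sample A, sample F, sample G]
8. Guide goes back to the west ledge alone.  [the west ledge: sample D, sample E, sample P | the east ledge: sample A, sample F, sample G]
9. Guide goes to the east ledge with sample D.  [the west ledge: sample E, sample P | the east ledge: sample A, sample D, sample F, sample G]
10. Guide goes back to the west ledge alone.  [the west ledge: sample E, sample P | the east ledge: sample A, sample D, sample F, sample G]
11. Guide goes to the east ledge with sample P.  [the west ledge: sample E | the east ledge: sample A, sample D, sample F, sample G, sample P]
12. Guide goes back to the west ledge alone.  [the west ledge: sample E | the east ledge: sample A, sample D, sample F, sample G, sample P]
13. Guide goes to the east ledge with sample E.  [the west ledge: — | the east ledge: sample A, sample D, sample E, sample F, sample G, sample P]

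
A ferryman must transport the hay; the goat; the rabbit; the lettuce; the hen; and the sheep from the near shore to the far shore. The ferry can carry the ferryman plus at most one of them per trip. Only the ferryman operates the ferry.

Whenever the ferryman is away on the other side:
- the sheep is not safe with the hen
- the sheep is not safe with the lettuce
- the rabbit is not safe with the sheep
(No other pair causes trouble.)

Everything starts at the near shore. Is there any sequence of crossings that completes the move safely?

No

Following every safe sequence of crossings from the start, the most of the 6 that can be at the far shore as the ferry arrives there on crossings 1, 3, 5, 7 is 1, 2, 3, 4 respectively; the best ever achieved is 4 of 6.
From crossing 9 on, no configuration arises that was not already reachable earlier: only 36 distinct safe configurations (who is on which side, and where the ferry is) can ever be reached, none of them has everyone across, and every continuation just revisits them. So no valid plan exists.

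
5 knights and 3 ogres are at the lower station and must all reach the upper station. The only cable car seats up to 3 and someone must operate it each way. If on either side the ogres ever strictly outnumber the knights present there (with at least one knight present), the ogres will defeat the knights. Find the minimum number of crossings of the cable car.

7

Counting alone: each trip to the upper station takes at most 3 across and each return brings at least 1 back, so after t trips out (and t−1 returns) at most 3t − (t−1) of the 8 are across; that first reaches 8 at t = 4, so at least 7 crossings are needed.
The plan below uses exactly 7 crossings, so it is optimal:
1. 2 ogres → the upper station.  (the lower station: 5K 1O; the upper station: 0K 2O)
2. 1 ogre ← the lower station.  (the lower station: 5K 2O; the upper station: 0K 1O)
3. 2 knights and 1 ogre → the upper station.  (the lower station: 3K 1O; the upper station: 2K 2O)
4. 1 ogre ← the lower station.  (the lower station: 3K 2O; the upper station: 2K 1O)
5. 1 knight and 2 ogres → the upper station.  (the lower station: 2K 0O; the upper station: 3K 3O)
6. 1 ogre ← the lower station.  (the lower station: 2K 1O; the upper station: 3K 2O)
7. 2 knights and 1 ogre → the upper station.  (the lower station: 0K 0O; the upper station: 5K 3O)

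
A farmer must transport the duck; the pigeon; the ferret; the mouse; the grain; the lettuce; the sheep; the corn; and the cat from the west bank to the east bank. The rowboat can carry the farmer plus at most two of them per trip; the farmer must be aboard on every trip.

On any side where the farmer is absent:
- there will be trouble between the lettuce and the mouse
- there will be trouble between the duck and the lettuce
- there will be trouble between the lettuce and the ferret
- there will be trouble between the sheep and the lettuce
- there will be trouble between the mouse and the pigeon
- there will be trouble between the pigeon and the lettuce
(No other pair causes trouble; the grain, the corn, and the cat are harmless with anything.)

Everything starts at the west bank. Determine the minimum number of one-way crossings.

15

Counting alone: the farmer can take at most 2 across per trip to the east bank, so moving all 9 needs at least 5 loaded trips out, with a return between consecutive ones — at least 9 crossings.
The safety rule pushes this higher. Following every safe sequence of crossings, the most of the 9 that can be at the east bank as the rowboat arrives there on crossings 9, 11, 13 is 6, 7, 8 respectively — never all 9.
So no plan with fewer than 15 crossings exists, and this one achieves 15:
1. Farmer goes to the east bank with the lettuce and the pigeon.  [the west bank: the cat, the corn, the duck, the ferret, the grain, the mouse, the sheep | the east bank: the lettuce, the pigeon]
2. Farmer goes back to the west bank with the pigeon.  [the west bank: the cat, the corn, the duck, the ferret, the grain, the mouse, the pigeon, the sheep | the east bank: the lettuce]
3. Farmer goes to the east bank with the duck and the pigeon.  [the west bank: the cat, the corn, the ferret, the grain, the mouse, the sheep | the east bank: the duck, the lettuce, the pigeon]
4. Farmer goes back to the west bank with the lettuce.  [the west bank: the cat, the corn, the ferret, the grain, the lettuce, the mouse, the sheep | the east bank: the duck, the pigeon]
5. Farmer goes to the east bank with the ferret and the lettuce.  [the west bank: the cat, the corn, the grain, the mouse, the sheep | the east bank: the duck, the ferret, the lettuce, the pigeon]
6. Farmer goes back to the west bank with the lettuce.  [the west bank: the cat, the corn, the grain, the lettuce, the mouse, the sheep | the east bank: the duck, the ferret, the pigeon]
7. Farmer goes to the east bank with the mouse and the sheep.  [the west bank: the cat, the corn, the grain, the lettuce | the east bank: the duck, the ferret, the mouse, the pigeon, the sheep]
8. Farmer goes back to the west bank with the pigeon.  [the west bank: the cat, the corn, the grain, the lettuce, the pigeon | the east bank: the duck, the ferret, the mouse, the sheep]
9. Farmer goes to the east bank with the grain and the pigeon.  [the west bank: the cat, the corn, the lettuce | the east bank: the duck, the ferret, the grain, the mouse, the pigeon, the sheep]
10. Farmer goes back to the west bank with the pigeon.  [the west bank: the cat, the corn, the lettuce, the pigeon | the east bank: the duck, the ferret, the grain, the mouse, the sheep]
11. Farmer goes to the east bank with the corn and the pigeon.  [the west bank: the cat, the lettuce | the east bank: the corn, the duck, the ferret, the grain, the mouse, the pigeon, the sheep]
12. Farmer goes back to the west bank with the pigeon.  [the west bank: the cat, the lettuce, the pigeon | the east bank: the corn, the duck, the ferret, the grain, the mouse, the sheep]
13. Farmer goes to the east bank with the cat and the pigeon.  [the west bank: the lettuce | the east bank: the cat, the corn, the duck, the ferret, the grain, the mouse, the pigeon, the sheep]
14. Farmer goes back to the west bank with the pigeon.  [the west bank: the lettuce, the pigeon | the east bank: the cat, the corn, the duck, the ferret, the grain, the mouse, the sheep]
15. Farmer goes to the east bank with the lettuce and the pigeon.  [the west bank: — | the east bank: the cat, the corn, the duck, the ferret, the grain, the lettuce, the mouse, the pigeon, the sheep]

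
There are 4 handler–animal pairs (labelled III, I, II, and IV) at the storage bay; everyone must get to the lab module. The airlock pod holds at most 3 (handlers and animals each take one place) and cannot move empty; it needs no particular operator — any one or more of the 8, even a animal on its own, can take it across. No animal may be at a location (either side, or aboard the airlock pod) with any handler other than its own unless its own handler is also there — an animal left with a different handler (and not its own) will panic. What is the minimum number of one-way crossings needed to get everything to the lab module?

9

Counting alone: each trip to the lab module takes at most 3 across and each return brings at least 1 back, so after t trips out (and t−1 returns) at most 3t − (t−1) of the 8 are across; that first reaches 8 at t = 4, so at least 7 crossings are needed.
The safety rule pushes this higher. Following every safe sequence of crossings, the most of the 8 that can be at the lab module as the airlock pod arrives there on crossing 7 is 7 — never all 8.
So no plan with fewer than 9 crossings exists, and this one achieves 9:
1. animal III and handler III cross → the lab module.
2. handler III crosses ← the storage bay.
3. animal I, handler I, and handler III cross → the lab module.
4. animal III and handler III cross ← the storage bay.
5. handler II, handler III, and handler IV cross → the lab module.
6. animal I crosses ← the storage bay.
7. animal I and animal III cross → the lab module.
8. animal III crosses ← the storage bay.
9. animal II, animal III, and animal IV cross → the lab module.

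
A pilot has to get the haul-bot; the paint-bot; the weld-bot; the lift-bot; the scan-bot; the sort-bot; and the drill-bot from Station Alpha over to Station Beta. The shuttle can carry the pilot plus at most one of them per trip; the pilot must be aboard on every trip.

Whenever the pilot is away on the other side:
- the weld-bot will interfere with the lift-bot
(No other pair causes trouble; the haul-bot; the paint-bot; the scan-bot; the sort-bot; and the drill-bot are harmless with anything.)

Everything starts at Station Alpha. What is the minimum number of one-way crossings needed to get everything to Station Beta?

Counting alone: the pilot can take at most 1 across per trip to Station Beta, so moving all 7 needs at least 7 loaded trips out, with a return between consecutive ones — at least 13 crossings.
The plan below uses exactly 13 crossings, so it is optimal:
1. Pilot goes to Station Beta with the weld-bot.  [Station Alpha: the drill-bot, the haul-bot, the lift-bot, the paint-bot, the scan-bot, the sort-bot | Station Beta: the weld-bot]
2. Pilot goes back to Station Alpha alone.  [Station Alpha: the drill-bot, the haul-bot, the lift-bot, the paint-bot, the scan-bot, the sort-bot | Station Beta: the weld-bot]
3. Pilot goes to Station Beta with the haul-bot.  [Station Alpha: the drill-bot, the lift-bot, the paint-bot, the scan-bot, the sort-bot | Station Beta: the haul-bot, the weld-bot]
4. Pilot goes back to Station Alpha alone.  [Station Alpha: the drill-bot, the lift-bot, the paint-bot, the scan-bot, the sort-bot | Station Beta: the haul-bot, the weld-bot]
5. Pilot goes to Station Beta with the paint-bot.  [Station Alpha: the drill-bot, the lift-bot, the scan-bot, the sort-bot | Station Beta: the haul-bot, the paint-bot, the weld-bot]
6. Pilot goes back to Station Alpha alone.  [Station Alpha: the drill-bot, the lift-bot, the scan-bot, the sort-bot | Station Beta: the haul-bot, the paint-bot, the weld-bot]
7. Pilot goes to Station Beta with the scan-bot.  [Station Alpha: the drill-bot, the lift-bot, the sort-bot | Station Beta: the haul-bot, the paint-bot, the scan-bot, the weld-bot]
8. Pilot goes back to Station Alpha alone.  [Station Alpha: the drill-bot, the lift-bot, the sort-bot | Station Beta: the haul-bot, the paint-bot, the scan-bot, the weld-bot]
9. Pilot goes to Station Beta with the sort-bot.  [Station Alpha: the drill-bot, the lift-bot | Station Beta: the haul-bot, the paint-bot, the scan-bot, the sort-bot, the weld-bot]
10. Pilot goes back to Station Alpha alone.  [Station Alpha: the drill-bot, the lift-bot | Station Beta: the haul-bot, the paint-bot, the scan-bot, the sort-bot, the weld-bot]
11. Pilot goes to Station Beta with the drill-bot.  [Station Alpha: the lift-bot | Station Beta: the drill-bot, the haul-bot, the paint-bot, the scan-bot, the sort-bot, the weld-bot]
12. Pilot goes back to Station Alpha alone.  [Station Alpha: the lift-bot | Station Beta: the drill-bot, the haul-bot, the paint-bot, the scan-bot, the sort-bot, the weld-bot]
13. Pilot goes to Station Beta with the lift-bot.  [Station Alpha: — | Station Beta: the drill-bot, the haul-bot, the lift-bot, the paint-bot, the scan-bot, the sort-bot, the weld-bot]

13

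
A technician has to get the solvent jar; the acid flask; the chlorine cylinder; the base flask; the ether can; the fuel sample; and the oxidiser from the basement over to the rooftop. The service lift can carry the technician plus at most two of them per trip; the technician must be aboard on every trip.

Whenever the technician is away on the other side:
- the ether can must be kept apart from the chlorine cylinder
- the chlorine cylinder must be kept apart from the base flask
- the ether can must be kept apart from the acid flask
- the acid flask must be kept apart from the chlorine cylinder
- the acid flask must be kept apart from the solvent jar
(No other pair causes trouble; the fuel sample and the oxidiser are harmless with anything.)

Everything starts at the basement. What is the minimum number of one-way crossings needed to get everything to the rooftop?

Counting alone: the technician can take at most 2 across per trip to the rooftop, so moving all 7 needs at least 4 loaded trips out, with a return between consecutive ones — at least 7 crossings.
The safety rule pushes this higher. Following every safe sequence of crossings, the most of the 7 that can be at the rooftop as the service lift arrives there on crossings 7, 9 is 5, 6 respectively — never all 7.
So no plan with fewer than 11 crossings exists, and this one achieves 11:
1. Technician goes to the rooftop with the acid flask and the chlorine cylinder.  [the basement: the base flask, the ether can, the fuel sample, the oxidiser, the solvent jar | the rooftop: the acid flask, the chlorine cylinder]
2. Technician goes back to the basement with the acid flask.  [the basement: the acid flask, the base flask, the ether can, the fuel sample, the oxidiser, the solvent jar | the rooftop: the chlorine cylinder]
3. Technician goes to the rooftop with the acid flask and the solvent jar.  [the basement: the base flask, the ether can, the fuel sample, the oxidiser | the rooftop: the acid flask, the chlorine cylinder, the solvent jar]
4. Technician goes back to the basement with the acid flask.  [the basement: the acid flask, the base flask, the ether can, the fuel sample, the oxidiser | the rooftop: the chlorine cylinder, the solvent jar]
5. Technician goes to the rooftop with the acid flask and the fuel sample.  [the basement: the base flask, the ether can, the oxidiser | the rooftop: the acid flask, the chlorine cylinder, the fuel sample, the solvent jar]
6. Technician goes back to the basement with the acid flask.  [the basement: the acid flask, the base flask, the ether can, the oxidiser | the rooftop: the chlorine cylinder, the fuel sample, the solvent jar]
7. Technician goes to the rooftop with the acid flask and the oxidiser.  [the basement: the base flask, the ether can | the rooftop: the acid flask, the chlorine cylinder, the fuel sample, the oxidiser, the solvent jar]
8. Technician goes back to the basement with the acid flask.  [the basement: the acid flask, the base flask, the ether can | the rooftop: the chlorine cylinder, the fuel sample, the oxidiser, the solvent jar]
9. Technician goes to the rooftop with the base flask and the ether can.  [the basement: the acid flask | the rooftop: the base flask, the chlorine cylinder, the ether can, the fuel sample, the oxidiser, the solvent jar]
10. Technician goes back to the basement with the chlorine cylinder.  [the basement: the acid flask, the chlorine cylinder | the rooftop: the base flask, the ether can, the fuel sample, the oxidiser, the solvent jar]
11. Technician goes to the rooftop with the acid flask and the chlorine cylinder.  [the basement: — | the rooftop: the acid flask, the base flask, the chlorine cylinder, the ether can, the fuel sample, the oxidiser, the solvent jar]

11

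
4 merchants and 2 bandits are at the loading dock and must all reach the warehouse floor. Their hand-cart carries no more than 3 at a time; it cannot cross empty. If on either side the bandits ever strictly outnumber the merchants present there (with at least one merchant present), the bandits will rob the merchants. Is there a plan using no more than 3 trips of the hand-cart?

No

Counting alone: each trip to the warehouse floor takes at most 3 across and each return brings at least 1 back, so after t trips out (and t−1 returns) at most 3t − (t−1) of the 6 are across; that first reaches 6 at t = 3, so at least 5 crossings are needed.
Since 3 < 5, 3 crossings cannot be enough. (The shortest complete plan in fact takes 5:)
1. 2 bandits → the warehouse floor.  (the loading dock: 4M 0B; the warehouse floor: 0M 2B)
2. 1 bandit ← the loading dock.  (the loading dock: 4M 1B; the warehouse floor: 0M 1B)
3. 2 merchants and 1 bandit → the warehouse floor.  (the loading dock: 2M 0B; the warehouse floor: 2M 2B)
4. 1 bandit ← the loading dock.  (the loading dock: 2M 1B; the warehouse floor: 2M 1B)
5. 2 merchants and 1 bandit → the warehouse floor.  (the loading dock: 0M 0B; the warehouse floor: 4M 2B)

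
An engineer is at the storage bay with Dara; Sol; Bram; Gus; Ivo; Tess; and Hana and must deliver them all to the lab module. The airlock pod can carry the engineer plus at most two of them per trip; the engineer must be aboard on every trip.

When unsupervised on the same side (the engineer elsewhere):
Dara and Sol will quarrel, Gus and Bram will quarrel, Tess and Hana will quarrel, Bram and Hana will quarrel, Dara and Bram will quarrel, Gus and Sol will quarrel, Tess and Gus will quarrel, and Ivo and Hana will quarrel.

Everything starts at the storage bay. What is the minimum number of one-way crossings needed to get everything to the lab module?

impossible

Whatever the first load, the items left behind include a forbidden pair without the engineer. No opening move is safe, so no plan exists.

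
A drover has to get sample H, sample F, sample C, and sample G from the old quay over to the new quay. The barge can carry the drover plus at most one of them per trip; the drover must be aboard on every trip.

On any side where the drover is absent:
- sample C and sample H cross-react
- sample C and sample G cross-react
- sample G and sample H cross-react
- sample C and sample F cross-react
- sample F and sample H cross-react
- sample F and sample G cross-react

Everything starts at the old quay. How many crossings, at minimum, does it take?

impossible

Whatever the first load, the items left behind include a forbidden pair without the drover. No opening move is safe, so no plan exists.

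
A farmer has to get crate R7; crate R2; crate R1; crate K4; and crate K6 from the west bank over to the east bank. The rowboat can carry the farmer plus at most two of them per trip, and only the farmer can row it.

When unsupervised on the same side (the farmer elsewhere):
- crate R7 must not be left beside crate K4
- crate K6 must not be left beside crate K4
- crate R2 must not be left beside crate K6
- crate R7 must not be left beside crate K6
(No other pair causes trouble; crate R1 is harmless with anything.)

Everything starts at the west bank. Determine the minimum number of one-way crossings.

7

Counting alone: the farmer can take at most 2 across per trip to the east bank, so moving all 5 needs at least 3 loaded trips out, with a return between consecutive ones — at least 5 crossings.
The safety rule pushes this higher. Following every safe sequence of crossings, the most of the 5 that can be at the east bank as the rowboat arrives there on crossing 5 is 4 — never all 5.
So no plan with fewer than 7 crossings exists, and this one achieves 7:
1. Farmer goes to the east bank with crate K6 and crate R7.  [the west bank: crate K4, crate R1, crate R2 | the east bank: crate K6, crate R7]
2. Farmer goes back to the west bank with crate R7.  [the west bank: crate K4, crate R1, crate R2, crate R7 | the east bank: crate K6]
3. Farmer goes to the east bank with crate R2 and crate R7.  [the west bank: crate K4, crate R1 | the east bank: crate K6, crate R2, crate R7]
4. Farmer goes back to the west bank with crate K6.  [the west bank: crate K4, crate K6, crate R1 | the east bank: crate R2, crate R7]
5. Farmer goes to the east bank with crate K4 and crate R1.  [the west bank: crate K6 | the east bank: crate K4, crate R1, crate R2, crate R7]
6. Farmer goes back to the west bank with crate R7.  [the west bank: crate K6, crate R7 | the east bank: crate K4, crate R1, crate R2]
7. Farmer goes to the east bank with crate K6 and crate R7.  [the west bank: — | the east bank: crate K4, crate K6, crate R1, crate R2, crate R7]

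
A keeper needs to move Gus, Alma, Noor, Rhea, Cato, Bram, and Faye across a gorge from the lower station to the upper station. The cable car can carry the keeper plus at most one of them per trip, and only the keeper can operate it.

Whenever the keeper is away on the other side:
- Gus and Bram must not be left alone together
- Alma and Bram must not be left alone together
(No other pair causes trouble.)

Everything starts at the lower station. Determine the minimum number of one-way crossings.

Counting alone: the keeper can take at most 1 across per trip to the upper station, so moving all 7 needs at least 7 loaded trips out, with a return between consecutive ones — at least 13 crossings.
The safety rule pushes this higher. Following every safe sequence of crossings, the most of the 7 that can be at the upper station as the cable car arrives there on crossing 13 is 6 — never all 7.
So no plan with fewer than 15 crossings exists, and this one achieves 15:
1. Keeper goes to the upper station with Bram.  [the lower station: Alma, Cato, Faye, Gus, Noor, Rhea | the upper station: Bram]
2. Keeper goes back to the lower station alone.  [the lower station: Alma, Cato, Faye, Gus, Noor, Rhea | the upper station: Bram]
3. Keeper goes to the upper station with Gus.  [the lower station: Alma, Cato, Faye, Noor, Rhea | the upper station: Bram, Gus]
4. Keeper goes back to the lower station with Bram.  [the lower station: Alma, Bram, Cato, Faye, Noor, Rhea | the upper station: Gus]
5. Keeper goes to the upper station with Alma.  [the lower station: Bram, Cato, Faye, Noor, Rhea | the upper station: Alma, Gus]
6. Keeper goes back to the lower station alone.  [the lower station: Bram, Cato, Faye, Noor, Rhea | the upper station: Alma, Gus]
7. Keeper goes to the upper station with Noor.  [the lower station: Bram, Cato, Faye, Rhea | the upper station: Alma, Gus, Noor]
8. Keeper goes back to the lower station alone.  [the lower station: Bram, Cato, Faye, Rhea | the upper station: Alma, Gus, Noor]
9. Keeper goes to the upper station with Rhea.  [the lower station: Bram, Cato, Faye | the upper station: Alma, Gus, Noor, Rhea]
10. Keeper goes back to the lower station alone.  [the lower station: Bram, Cato, Faye | the upper station: Alma, Gus, Noor, Rhea]
11. Keeper goes to the upper station with Cato.  [the lower station: Bram, Faye | the upper station: Alma, Cato, Gus, Noor, Rhea]
12. Keeper goes back to the lower station alone.  [the lower station: Bram, Faye | the upper station: Alma, Cato, Gus, Noor, Rhea]
13. Keeper goes to the upper station with Faye.  [the lower station: Bram | the upper station: Alma, Cato, Faye, Gus, Noor, Rhea]
14. Keeper goes back to the lower station alone.  [the lower station: Bram | the upper station: Alma, Cato, Faye, Gus, Noor, Rhea]
15. Keeper goes to the upper station with Bram.  [the lower station: — | the upper station: Alma, Bram, Cato, Faye, Gus, Noor, Rhea]

15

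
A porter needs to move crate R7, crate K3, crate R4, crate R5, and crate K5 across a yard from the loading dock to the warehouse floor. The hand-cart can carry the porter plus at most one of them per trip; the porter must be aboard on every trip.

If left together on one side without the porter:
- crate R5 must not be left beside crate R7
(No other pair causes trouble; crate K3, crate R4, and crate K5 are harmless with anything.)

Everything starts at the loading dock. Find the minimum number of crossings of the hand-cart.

Counting alone: the porter can take at most 1 across per trip to the warehouse floor, so moving all 5 needs at least 5 loaded trips out, with a return between consecutive ones — at least 9 crossings.
The plan below uses exactly 9 crossings, so it is optimal:
1. Porter goes to the warehouse floor with crate R7.
2. Porter goes back to the loading dock alone.
3. Porter goes to the warehouse floor with crate K3.
4. Porter goes back to the loading dock alone.
5. Porter goes to the warehouse floor with crate R4.
6. Porter goes back to the loading dock alone.
7. Porter goes to the warehouse floor with crate K5.
8. Porter goes back to the loading dock alone.
9. Porter goes to the warehouse floor with crate R5.

9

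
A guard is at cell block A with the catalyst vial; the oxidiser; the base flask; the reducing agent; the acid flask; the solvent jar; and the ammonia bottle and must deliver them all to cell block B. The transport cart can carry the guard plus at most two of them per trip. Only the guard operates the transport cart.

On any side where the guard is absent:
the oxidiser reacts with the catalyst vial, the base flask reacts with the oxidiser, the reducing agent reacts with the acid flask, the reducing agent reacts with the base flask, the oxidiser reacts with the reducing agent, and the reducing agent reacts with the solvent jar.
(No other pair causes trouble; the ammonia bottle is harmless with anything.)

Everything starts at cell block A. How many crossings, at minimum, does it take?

11

Counting alone: the guard can take at most 2 across per trip to cell block B, so moving all 7 needs at least 4 loaded trips out, with a return between consecutive ones — at least 7 crossings.
The safety rule pushes this higher. Following every safe sequence of crossings, the most of the 7 that can be at cell block B as the transport cart arrives there on crossings 7, 9 is 5, 6 respectively — never all 7.
So no plan with fewer than 11 crossings exists, and this one achieves 11:
1. Guard goes to cell block B with the oxidiser and the reducing agent.  [cell block A: the acid flask, the ammonia bottle, the base flask, the catalyst vial, the solvent jar | cell block B: the oxidiser, the reducing agent]
2. Guard goes back to cell block A with the oxidiser.  [cell block A: the acid flask, the ammonia bottle, the base flask, the catalyst vial, the oxidiser, the solvent jar | cell block B: the reducing agent]
3. Guard goes to cell block B with the catalyst vial and the oxidiser.  [cell block A: the acid flask, the ammonia bottle, the base flask, the solvent jar | cell block B: the catalyst vial, the oxidiser, the reducing agent]
4. Guard goes back to cell block A with the oxidiser.  [cell block A: the acid flask, the ammonia bottle, the base flask, the oxidiser, the solvent jar | cell block B: the catalyst vial, the reducing agent]
5. Guard goes to cell block B with the ammonia bottle and the oxidiser.  [cell block A: the acid flask, the base flask, the solvent jar | cell block B: the ammonia bottle, the catalyst vial, the oxidiser, the reducing agent]
6. Guard goes back to cell block A with the oxidiser.  [cell block A: the acid flask, the base flask, the oxidiser, the solvent jar | cell block B: the ammonia bottle, the catalyst vial, the reducing agent]
7. Guard goes to cell block B with the acid flask and the base flask.  [cell block A: the oxidiser, the solvent jar | cell block B: the acid flask, the ammonia bottle, the base flask, the catalyst vial, the reducing agent]
8. Guard goes back to cell block A with the reducing agent.  [cell block A: the oxidiser, the reducing agent, the solvent jar | cell block B: the acid flask, the ammonia bottle, the base flask, the catalyst vial]
9. Guard goes to cell block B with the oxidiser and the solvent jar.  [cell block A: the reducing agent | cell block B: the acid flask, the ammonia bottle, the base flask, the catalyst vial, the oxidiser, the solvent jar]
10. Guard goes back to cell block A with the oxidiser.  [cell block A: the oxidiser, the reducing agent | cell block B: the acid flask, the ammonia bottle, the base flask, the catalyst vial, the solvent jar]
11. Guard goes to cell block B with the oxidiser and the reducing agent.  [cell block A: — | cell block B: the acid flask, the ammonia bottle, the base flask, the catalyst vial, the oxidiser, the reducing agent, the solvent jar]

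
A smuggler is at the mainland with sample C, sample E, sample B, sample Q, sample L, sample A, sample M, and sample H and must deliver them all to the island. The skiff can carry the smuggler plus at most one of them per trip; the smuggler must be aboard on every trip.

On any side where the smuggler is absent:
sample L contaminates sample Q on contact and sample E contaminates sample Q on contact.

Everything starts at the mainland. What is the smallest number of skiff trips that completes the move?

17

Counting alone: the smuggler can take at most 1 across per trip to the island, so moving all 8 needs at least 8 loaded trips out, with a return between consecutive ones — at least 15 crossings.
The safety rule pushes this higher. Following every safe sequence of crossings, the most of the 8 that can be at the island as the skiff arrives there on crossing 15 is 7 — never all 8.
So no plan with fewer than 17 crossings exists, and this one achieves 17:
1. Smuggler goes to the island with sample Q.  [the mainland: sample A, sample B, sample C, sample E, sample H, sample L, sample M | the island: sample Q]
2. Smuggler goes back to the mainland alone.  [the mainland: sample A, sample B, sample C, sample E, sample H, sample L, sample M | the island: sample Q]
3. Smuggler goes to the island with sample C.  [the mainland: sample A, sample B, sample E, sample H, sample L, sample M | the island: sample C, sample Q]
4. Smuggler goes back to the mainland alone.  [the mainland: sample A, sample B, sample E, sample H, sample L, sample M | the island: sample C, sample Q]
5. Smuggler goes to the island with sample E.  [the mainland: sample A, sample B, sample H, sample L, sample M | the island: sample C, sample E, sample Q]
6. Smuggler goes back to the mainland with sample Q.  [the mainland: sample A, sample B, sample H, sample L, sample M, sample Q | the island: sample C, sample E]
7. Smuggler goes to the island with sample L.  [the mainland: sample A, sample B, sample H, sample M, sample Q | the island: sample C, sample E, sample L]
8. Smuggler goes back to the mainland alone.  [the mainland: sample A, sample B, sample H, sample M, sample Q | the island: sample C, sample E, sample L]
9. Smuggler goes to the island with sample B.  [the mainland: sample A, sample H, sample M, sample Q | the island: sample B, sample C, sample E, sample L]
10. Smuggler goes back to the mainland alone.  [the mainland: sample A, sample H, sample M, sample Q | the island: sample B, sample C, sample E, sample L]
11. Smuggler goes to the island with sample A.  [the mainland: sample H, sample M, sample Q | the island: sample A, sample B, sample C, sample E, sample L]
12. Smuggler goes back to the mainland alone.  [the mainland: sample H, sample M, sample Q | the island: sample A, sample B, sample C, sample E, sample L]
13. Smuggler goes to the island with sample M.  [the mainland: sample H, sample Q | the island: sample A, sample B, sample C, sample E, sample L, sample M]
14. Smuggler goes back to the mainland alone.  [the mainland: sample H, sample Q | the island: sample A, sample B, sample C, sample E, sample L, sample M]
15. Smuggler goes to the island with sample H.  [the mainland: sample Q | the island: sample A, sample B, sample C, sample E, sample H, sample L, sample M]
16. Smuggler goes back to the mainland alone.  [the mainland: sample Q | the island: sample A, sample B, sample C, sample E, sample H, sample L, sample M]
17. Smuggler goes to the island with sample Q.  [the mainland: — | the island: sample A, sample B, sample C, sample E, sample H, sample L, sample M, sample Q]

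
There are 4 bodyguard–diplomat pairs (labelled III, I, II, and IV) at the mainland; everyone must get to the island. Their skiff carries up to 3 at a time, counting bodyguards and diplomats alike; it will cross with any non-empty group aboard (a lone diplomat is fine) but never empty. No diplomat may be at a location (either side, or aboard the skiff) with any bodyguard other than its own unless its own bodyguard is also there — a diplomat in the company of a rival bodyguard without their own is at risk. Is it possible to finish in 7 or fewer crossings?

Counting alone: each trip to the island takes at most 3 across and each return brings at least 1 back, so after t trips out (and t−1 returns) at most 3t − (t−1) of the 8 are across; that first reaches 8 at t = 4, so at least 7 crossings are needed.
The safety rule pushes this higher. Following every safe sequence of crossings, the most of the 8 that can be at the island as the skiff arrives there on crossing 7 is 7 — never all 8.
So the move cannot be finished within 7 crossings. (The shortest complete plan takes 9:)
1. bodyguard III and diplomat III cross → the island.
2. bodyguard III crosses ← the mainland.
3. bodyguard I, bodyguard III, and diplomat I cross → the island.
4. bodyguard III and diplomat III cross ← the mainland.
5. bodyguard II, bodyguard III, and bodyguard IV cross → the island.
6. diplomat I crosses ← the mainland.
7. diplomat I and diplomat III cross → the island.
8. diplomat III crosses ← the mainland.
9. diplomat II, diplomat III, and diplomat IV cross → the island.

No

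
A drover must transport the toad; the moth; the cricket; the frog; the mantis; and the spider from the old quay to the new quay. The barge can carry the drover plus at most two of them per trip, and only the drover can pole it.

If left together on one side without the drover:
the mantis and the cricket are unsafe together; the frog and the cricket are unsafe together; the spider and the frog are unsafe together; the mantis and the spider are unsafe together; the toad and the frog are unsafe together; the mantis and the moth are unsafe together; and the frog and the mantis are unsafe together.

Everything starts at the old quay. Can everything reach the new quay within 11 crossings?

Yes — this plan uses 9 crossings (≤ 11):
1. Drover goes to the new quay with the frog and the mantis.  [the old quay: the cricket, the moth, the spider, the toad | the new quay: the frog, the mantis]
2. Drover goes back to the old quay with the frog.  [the old quay: the cricket, the frog, the moth, the spider, the toad | the new quay: the mantis]
3. Drover goes to the new quay with the frog and the toad.  [the old quay: the cricket, the moth, the spider | the new quay: the frog, the mantis, the toad]
4. Drover goes back to the old quay with the frog.  [the old quay: the cricket, the frog, the moth, the spider | the new quay: the mantis, the toad]
5. Drover goes to the new quay with the cricket and the spider.  [the old quay: the frog, the moth | the new quay: the cricket, the mantis, the spider, the toad]
6. Drover goes back to the old quay with the mantis.  [the old quay: the frog, the mantis, the moth | the new quay: the cricket, the spider, the toad]
7. Drover goes to the new quay with the frog and the moth.  [the old quay: the mantis | the new quay: the cricket, the frog, the moth, the spider, the toad]
8. Drover goes back to the old quay with the frog.  [the old quay: the frog, the mantis | the new quay: the cricket, the moth, the spider, the toad]
9. Drover goes to the new quay with the frog and the mantis.  [the old quay: — | the new quay: the cricket, the frog, the mantis, the moth, the spider, the toad]

Yes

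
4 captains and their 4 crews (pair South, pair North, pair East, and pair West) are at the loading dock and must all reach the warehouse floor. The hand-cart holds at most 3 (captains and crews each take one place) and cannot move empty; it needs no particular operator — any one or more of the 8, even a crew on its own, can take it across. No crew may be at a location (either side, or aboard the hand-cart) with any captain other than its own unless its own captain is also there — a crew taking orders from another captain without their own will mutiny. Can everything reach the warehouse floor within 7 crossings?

No

Counting alone: each trip to the warehouse floor takes at most 3 across and each return brings at least 1 back, so after t trips out (and t−1 returns) at most 3t − (t−1) of the 8 are across; that first reaches 8 at t = 4, so at least 7 crossings are needed.
The safety rule pushes this higher. Following every safe sequence of crossings, the most of the 8 that can be at the warehouse floor as the hand-cart arrives there on crossing 7 is 7 — never all 8.
So the move cannot be finished within 7 crossings. (The shortest complete plan takes 9:)
1. captain South and crew South cross → the warehouse floor.
2. captain South crosses ← the loading dock.
3. captain North, captain South, and crew North cross → the warehouse floor.
4. captain South and crew South cross ← the loading dock.
5. captain East, captain South, and captain West cross → the warehouse floor.
6. crew North crosses ← the loading dock.
7. crew North and crew South cross → the warehouse floor.
8. crew South crosses ← the loading dock.
9. crew East, crew South, and crew West cross → the warehouse floor.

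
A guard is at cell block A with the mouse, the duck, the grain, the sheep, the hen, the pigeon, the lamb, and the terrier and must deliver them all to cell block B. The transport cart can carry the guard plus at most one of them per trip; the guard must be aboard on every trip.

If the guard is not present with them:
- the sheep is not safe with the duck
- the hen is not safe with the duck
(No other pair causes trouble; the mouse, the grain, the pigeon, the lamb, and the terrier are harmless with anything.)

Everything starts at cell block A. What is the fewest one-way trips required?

17

Counting alone: the guard can take at most 1 across per trip to cell block B, so moving all 8 needs at least 8 loaded trips out, with a return between consecutive ones — at least 15 crossings.
The safety rule pushes this higher. Following every safe sequence of crossings, the most of the 8 that can be at cell block B as the transport cart arrives there on crossing 15 is 7 — never all 8.
So no plan with fewer than 17 crossings exists, and this one achieves 17:
1. Guard goes to cell block B with the duck.  [cell block A: the grain, the hen, the lamb, the mouse, the pigeon, the sheep, the terrier | cell block B: the duck]
2. Guard goes back to cell block A alone.  [cell block A: the grain, the hen, the lamb, the mouse, the pigeon, the sheep, the terrier | cell block B: the duck]
3. Guard goes to cell block B with the mouse.  [cell block A: the grain, the hen, the lamb, the pigeon, the sheep, the terrier | cell block B: the duck, the mouse]
4. Guard goes back to cell block A alone.  [cell block A: the grain, the hen, the lamb, the pigeon, the sheep, the terrier | cell block B: the duck, the mouse]
5. Guard goes to cell block B with the grain.  [cell block A: the hen, the lamb, the pigeon, the sheep, the terrier | cell block B: the duck, the grain, the mouse]
6. Guard goes back to cell block A alone.  [cell block A: the hen, the lamb, the pigeon, the sheep, the terrier | cell block B: the duck, the grain, the mouse]
7. Guard goes to cell block B with the sheep.  [cell block A: the hen, the lamb, the pigeon, the terrier | cell block B: the duck, the grain, the mouse, the sheep]
8. Guard goes back to cell block A with the duck.  [cell block A: the duck, the hen, the lamb, the pigeon, the terrier | cell block B: the grain, the mouse, the sheep]
9. Guard goes to cell block B with the hen.  [cell block A: the duck, the lamb, the pigeon, the terrier | cell block B: the grain, the hen, the mouse, the sheep]
10. Guard goes back to cell block A alone.  [cell block A: the duck, the lamb, the pigeon, the terrier | cell block B: the grain, the hen, the mouse, the sheep]
11. Guard goes to cell block B with the pigeon.  [cell block A: the duck, the lamb, the terrier | cell block B: the grain, the hen, the mouse, the pigeon, the sheep]
12. Guard goes back to cell block A alone.  [cell block A: the duck, the lamb, the terrier | cell block B: the grain, the hen, the mouse, the pigeon, the sheep]
13. Guard goes to cell block B with the lamb.  [cell block A: the duck, the terrier | cell block B: the grain, the hen, the lamb, the mouse, the pigeon, the sheep]
14. Guard goes back to cell block A alone.  [cell block A: the duck, the terrier | cell block B: the grain, the hen, the lamb, the mouse, the pigeon, the sheep]
15. Guard goes to cell block B with the terrier.  [cell block A: the duck | cell block B: the grain, the hen, the lamb, the mouse, the pigeon, the sheep, the terrier]
16. Guard goes back to cell block A alone.  [cell block A: the duck | cell block B: the grain, the hen, the lamb, the mouse, the pigeon, the sheep, the terrier]
17. Guard goes to cell block B with the duck.  [cell block A: — | cell block B: the duck, the grain, the hen, the lamb, the mouse, the pigeon, the sheep, the terrier]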